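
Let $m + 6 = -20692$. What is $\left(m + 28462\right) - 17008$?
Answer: $-9244$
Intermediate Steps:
$m = -20698$ ($m = -6 - 20692 = -20698$)
$\left(m + 28462\right) - 17008 = \left(-20698 + 28462\right) - 17008 = 7764 - 17008 = -9244$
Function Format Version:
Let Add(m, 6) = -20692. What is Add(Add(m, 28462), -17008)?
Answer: -9244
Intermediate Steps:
m = -20698 (m = Add(-6, -20692) = -20698)
Add(Add(m, 28462), -17008) = Add(Add(-20698, 28462), -17008) = Add(7764, -17008) = -9244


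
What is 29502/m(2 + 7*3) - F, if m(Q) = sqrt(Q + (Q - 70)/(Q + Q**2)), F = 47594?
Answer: -47594 + 59004*sqrt(1745562)/12649 ≈ -41431.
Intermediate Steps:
m(Q) = sqrt(Q + (-70 + Q)/(Q + Q**2))
29502/m(2 + 7*3) - F = 29502/(sqrt((-70 + (2 + 7*3) + (2 + 7*3)**2*(1 + (2 + 7*3)))/((2 + 7*3)*(1 + (2 + 7*3))))) - 1*47594 = 29502/(sqrt((-70 + (2 + 21) + (2 + 21)**2*(1 + (2 + 21)))/((2 + 21)*(1 + (2 + 21))))) - 47594 = 29502/(sqrt((-70 + 23 + 23**2*(1 + 23))/(23*(1 + 23)))) - 47594 = 29502/(sqrt((1/23)*(-70 + 23 + 529*24)/24)) - 47594 = 29502/(sqrt((1/23)*(1/24)*(-70 + 23 + 12696))) - 47594 = 29502/(sqrt((1/23)*(1/24)*12649)) - 47594 = 29502/(sqrt(12649/552)) - 47594 = 29502/((sqrt(1745562)/276)) - 47594 = 29502*(2*sqrt(1745562)/12649) - 47594 = 59004*sqrt(1745562)/12649 - 47594 = -47594 + 59004*sqrt(1745562)/12649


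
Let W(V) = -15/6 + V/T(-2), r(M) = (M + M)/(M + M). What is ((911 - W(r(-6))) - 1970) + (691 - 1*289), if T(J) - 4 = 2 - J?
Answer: -5237/8 ≈ -654.63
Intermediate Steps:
T(J) = 6 - J (T(J) = 4 + (2 - J) = 6 - J)
r(M) = 1 (r(M) = (2*M)/((2*M)) = (2*M)*(1/(2*M)) = 1)
W(V) = -5/2 + V/8 (W(V) = -15/6 + V/(6 - 1*(-2)) = -15*1/6 + V/(6 + 2) = -5/2 + V/8)
((911 - W(r(-6))) - 1970) + (691 - 1*289) = ((911 - (-5/2 + (1/8)*1)) - 1970) + (691 - 1*289) = ((911 - (-5/2 + 1/8)) - 1970) + (691 - 289) = ((911 - 1*(-19/8)) - 1970) + 402 = ((911 + 19/8) - 1970) + 402 = (7307/8 - 1970) + 402 = -8453/8 + 402 = -5237/8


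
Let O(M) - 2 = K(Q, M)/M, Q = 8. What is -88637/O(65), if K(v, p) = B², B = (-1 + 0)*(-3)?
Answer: -5761405/139 ≈ -41449.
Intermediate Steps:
B = 3 (B = -1*(-3) = 3)
K(v, p) = 9 (K(v, p) = 3² = 9)
O(M) = 2 + 9/M
-88637/O(65) = -88637/(2 + 9/65) = -88637/139/65 = -88637*65/139 = -5761405/139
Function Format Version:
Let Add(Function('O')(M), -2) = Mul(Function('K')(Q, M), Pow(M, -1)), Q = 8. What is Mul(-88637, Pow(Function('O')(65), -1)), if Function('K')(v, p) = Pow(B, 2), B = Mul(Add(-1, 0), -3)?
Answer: Rational(-5761405, 139) ≈ -41449.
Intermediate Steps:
B = 3 (B = Mul(-1, -3) = 3)
Function('K')(v, p) = 9 (Function('K')(v, p) = Pow(3, 2) = 9)
Function('O')(M) = Add(2, Mul(9, Pow(M, -1)))
Mul(-88637, Pow(Function('O')(65), -1)) = Mul(-88637, Pow(Add(2, Mul(9, Pow(65, -1))), -1)) = Mul(-88637, Pow(Add(2, Mul(9, Rational(1, 65))), -1)) = Mul(-88637, Pow(Add(2, Rational(9, 65)), -1)) = Mul(-88637, Pow(Rational(139, 65), -1)) = Mul(-88637, Rational(65, 139)) = Rational(-5761405, 139)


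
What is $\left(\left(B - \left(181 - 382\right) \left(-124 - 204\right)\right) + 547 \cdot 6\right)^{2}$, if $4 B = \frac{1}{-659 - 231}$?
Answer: $\frac{49737813796497121}{12673600} \approx 3.9245 \cdot 10^{9}$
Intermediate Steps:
$B = - \frac{1}{3560}$ ($B = \frac{1}{4 \left(-659 - 231\right)} = \frac{1}{4 \left(-890\right)} = \frac{1}{4} \left(- \frac{1}{890}\right) = - \frac{1}{3560} \approx -0.0002809$)
$\left(\left(B - \left(181 - 382\right) \left(-124 - 204\right)\right) + 547 \cdot 6\right)^{2} = \left(\left(- \frac{1}{3560} - \left(181 - 382\right) \left(-124 - 204\right)\right) + 547 \cdot 6\right)^{2} = \left(\left(- \frac{1}{3560} - \left(-201\right) \left(-328\right)\right) + 3282\right)^{2} = \left(\left(- \frac{1}{3560} - 65928\right) + 3282\right)^{2} = \left(- \frac{234703681}{3560} + 3282\right)^{2} = \left(- \frac{223019761}{3560}\right)^{2} = \frac{49737813796497121}{12673600}$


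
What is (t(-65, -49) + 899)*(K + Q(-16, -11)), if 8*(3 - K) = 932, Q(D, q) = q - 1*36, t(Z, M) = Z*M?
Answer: -655482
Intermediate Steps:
t(Z, M) = M*Z
Q(D, q) = -36 + q (Q(D, q) = q - 36 = -36 + q)
K = -227/2 (K = 3 - ⅛*932 = 3 - 233/2 = -227/2 ≈ -113.50)
(t(-65, -49) + 899)*(K + Q(-16, -11)) = (-49*(-65) + 899)*(-227/2 + (-36 - 11)) = (3185 + 899)*(-227/2 - 47) = 4084*(-321/2) = -655482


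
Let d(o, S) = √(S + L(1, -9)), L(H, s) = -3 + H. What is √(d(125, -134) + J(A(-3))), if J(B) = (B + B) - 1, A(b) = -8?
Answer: √(-17 + 2*I*√34) ≈ 1.3445 + 4.3368*I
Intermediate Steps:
J(B) = -1 + 2*B (J(B) = 2*B - 1 = -1 + 2*B)
d(o, S) = √(-2 + S) (d(o, S) = √(S + (-3 + 1)) = √(S - 2) = √(-2 + S))
√(d(125, -134) + J(A(-3))) = √(√(-2 - 134) + (-1 + 2*(-8))) = √(√(-136) + (-1 - 16)) = √(2*I*√34 - 17) = √(-17 + 2*I*√34)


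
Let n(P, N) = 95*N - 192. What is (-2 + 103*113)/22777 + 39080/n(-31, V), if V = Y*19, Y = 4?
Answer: 242977499/40019189 ≈ 6.0715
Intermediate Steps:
V = 76 (V = 4*19 = 76)
n(P, N) = -192 + 95*N
(-2 + 103*113)/22777 + 39080/n(-31, V) = (-2 + 103*113)/22777 + 39080/(-192 + 95*76) = (-2 + 11639)*(1/22777) + 39080/(-192 + 7220) = 11637*(1/22777) + 39080/7028 = 11637/22777 + 39080*(1/7028) = 11637/22777 + 9770/1757 = 242977499/40019189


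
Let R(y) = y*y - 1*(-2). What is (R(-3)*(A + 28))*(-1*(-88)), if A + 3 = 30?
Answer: 53240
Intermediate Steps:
A = 27 (A = -3 + 30 = 27)
R(y) = 2 + y² (R(y) = y² + 2 = 2 + y²)
(R(-3)*(A + 28))*(-1*(-88)) = ((2 + (-3)²)*(27 + 28))*(-1*(-88)) = ((2 + 9)*55)*88 = (11*55)*88 = 605*88 = 53240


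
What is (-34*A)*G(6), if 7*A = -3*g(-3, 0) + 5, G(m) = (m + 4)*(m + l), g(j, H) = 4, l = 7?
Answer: 4420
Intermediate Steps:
G(m) = (4 + m)*(7 + m) (G(m) = (m + 4)*(m + 7) = (4 + m)*(7 + m))
A = -1 (A = (-3*4 + 5)/7 = (-12 + 5)/7 = (⅐)*(-7) = -1)
(-34*A)*G(6) = (-34*(-1))*(28 + 6² + 11*6) = 34*(28 + 36 + 66) = 34*130 = 4420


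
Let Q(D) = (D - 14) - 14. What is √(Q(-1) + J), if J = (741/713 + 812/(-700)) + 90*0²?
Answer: I*√370101901/3565 ≈ 5.3964*I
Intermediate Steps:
Q(D) = -28 + D (Q(D) = (-14 + D) - 14 = -28 + D)
J = -2152/17825 (J = (741*(1/713) + 812*(-1/700)) + 90*0 = (741/713 - 29/25) + 0 = -2152/17825 + 0 = -2152/17825 ≈ -0.12073)
√(Q(-1) + J) = √((-28 - 1) - 2152/17825) = √(-29 - 2152/17825) = √(-519077/17825) = I*√370101901/3565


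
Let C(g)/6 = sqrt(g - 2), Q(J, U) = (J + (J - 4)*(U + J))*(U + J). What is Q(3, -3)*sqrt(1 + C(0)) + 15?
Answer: 15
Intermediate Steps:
Q(J, U) = (J + U)*(J + (-4 + J)*(J + U)) (Q(J, U) = (J + (-4 + J)*(J + U))*(J + U) = (J + U)*(J + (-4 + J)*(J + U)))
C(g) = 6*sqrt(-2 + g) (C(g) = 6*sqrt(g - 2) = 6*sqrt(-2 + g))
Q(3, -3)*sqrt(1 + C(0)) + 15 = (3**3 - 4*(-3)**2 - 3*3**2 + 3*(-3)**2 - 7*3*(-3) + 2*(-3)*3**2)*sqrt(1 + 6*sqrt(-2 + 0)) + 15 = (27 - 4*9 - 3*9 + 3*9 + 63 + 2*(-3)*9)*sqrt(1 + 6*sqrt(-2)) + 15 = (27 - 36 - 27 + 27 + 63 - 54)*sqrt(1 + 6*(I*sqrt(2))) + 15 = 0*sqrt(1 + 6*I*sqrt(2)) + 15 = 0 + 15 = 15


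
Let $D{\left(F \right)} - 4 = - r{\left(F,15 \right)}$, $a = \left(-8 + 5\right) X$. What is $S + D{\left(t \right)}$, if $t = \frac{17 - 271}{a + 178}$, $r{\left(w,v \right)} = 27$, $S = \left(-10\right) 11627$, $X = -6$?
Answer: $-116293$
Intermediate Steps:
$a = 18$ ($a = \left(-8 + 5\right) \left(-6\right) = \left(-3\right) \left(-6\right) = 18$)
$S = -116270$
$t = - \frac{127}{98}$ ($t = \frac{17 - 271}{18 + 178} = - \frac{254}{196} = \left(-254\right) \frac{1}{196} = - \frac{127}{98} \approx -1.2959$)
$D{\left(F \right)} = -23$ ($D{\left(F \right)} = 4 - 27 = -23$)
$S + D{\left(t \right)} = -116270 - 23 = -116293$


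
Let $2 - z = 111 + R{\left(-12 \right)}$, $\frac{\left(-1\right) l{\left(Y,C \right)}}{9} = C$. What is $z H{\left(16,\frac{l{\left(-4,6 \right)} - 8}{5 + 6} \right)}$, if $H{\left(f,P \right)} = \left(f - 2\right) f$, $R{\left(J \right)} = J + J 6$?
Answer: $-5600$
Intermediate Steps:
$R{\left(J \right)} = 7 J$ ($R{\left(J \right)} = J + 6 J = 7 J$)
$l{\left(Y,C \right)} = - 9 C$
$z = -25$ ($z = 2 - \left(111 + 7 \left(-12\right)\right) = 2 - \left(111 - 84\right) = 2 - 27 = -25$)
$H{\left(f,P \right)} = f \left(-2 + f\right)$ ($H{\left(f,P \right)} = \left(-2 + f\right) f = f \left(-2 + f\right)$)
$z H{\left(16,\frac{l{\left(-4,6 \right)} - 8}{5 + 6} \right)} = - 25 \cdot 16 \left(-2 + 16\right) = - 25 \cdot 16 \cdot 14 = \left(-25\right) 224 = -5600$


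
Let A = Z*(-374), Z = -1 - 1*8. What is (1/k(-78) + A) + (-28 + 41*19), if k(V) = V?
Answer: 321125/78 ≈ 4117.0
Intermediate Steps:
Z = -9 (Z = -1 - 8 = -9)
A = 3366 (A = -9*(-374) = 3366)
(1/k(-78) + A) + (-28 + 41*19) = (1/(-78) + 3366) + (-28 + 41*19) = (-1/78 + 3366) + (-28 + 779) = 262547/78 + 751 = 321125/78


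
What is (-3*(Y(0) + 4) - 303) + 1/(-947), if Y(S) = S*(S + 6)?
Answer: -298306/947 ≈ -315.00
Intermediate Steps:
Y(S) = S*(6 + S)
(-3*(Y(0) + 4) - 303) + 1/(-947) = (-3*(0*(6 + 0) + 4) - 303) + 1/(-947) = (-3*(0*6 + 4) - 303) - 1/947 = (-3*(0 + 4) - 303) - 1/947 = (-3*4 - 303) - 1/947 = (-12 - 303) - 1/947 = -315 - 1/947 = -298306/947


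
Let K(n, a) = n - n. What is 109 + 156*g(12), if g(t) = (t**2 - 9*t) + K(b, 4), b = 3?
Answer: 5725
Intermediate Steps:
K(n, a) = 0
g(t) = t**2 - 9*t (g(t) = (t**2 - 9*t) + 0 = t**2 - 9*t)
109 + 156*g(12) = 109 + 156*(12*(-9 + 12)) = 109 + 156*(12*3) = 109 + 156*36 = 109 + 5616 = 5725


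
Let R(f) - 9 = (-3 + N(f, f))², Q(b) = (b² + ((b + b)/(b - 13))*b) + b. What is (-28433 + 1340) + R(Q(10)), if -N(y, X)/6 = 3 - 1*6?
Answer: -26859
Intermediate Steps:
N(y, X) = 18 (N(y, X) = -6*(3 - 1*6) = -6*(3 - 6) = -6*(-3) = 18)
Q(b) = b + b² + 2*b²/(-13 + b) (Q(b) = (b² + ((2*b)/(-13 + b))*b) + b = (b² + (2*b/(-13 + b))*b) + b = (b² + 2*b²/(-13 + b)) + b = b + b² + 2*b²/(-13 + b))
R(f) = 234 (R(f) = 9 + (-3 + 18)² = 9 + 15² = 9 + 225 = 234)
(-28433 + 1340) + R(Q(10)) = (-28433 + 1340) + 234 = -27093 + 234 = -26859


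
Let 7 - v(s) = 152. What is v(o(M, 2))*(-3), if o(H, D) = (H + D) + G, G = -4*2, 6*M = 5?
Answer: 435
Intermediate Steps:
M = ⅚ (M = (⅙)*5 = ⅚ ≈ 0.83333)
G = -8
o(H, D) = -8 + D + H (o(H, D) = (H + D) - 8 = (D + H) - 8 = -8 + D + H)
v(s) = -145 (v(s) = 7 - 1*152 = 7 - 152 = -145)
v(o(M, 2))*(-3) = -145*(-3) = 435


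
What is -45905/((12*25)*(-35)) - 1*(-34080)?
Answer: 71577181/2100 ≈ 34084.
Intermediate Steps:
-45905/((12*25)*(-35)) - 1*(-34080) = -45905/(300*(-35)) + 34080 = -45905/(-10500) + 34080 = -45905*(-1/10500) + 34080 = 9181/2100 + 34080 = 71577181/2100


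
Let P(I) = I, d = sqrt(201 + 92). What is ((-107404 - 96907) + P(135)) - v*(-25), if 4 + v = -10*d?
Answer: -204276 - 250*sqrt(293) ≈ -2.0856e+5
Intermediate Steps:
d = sqrt(293) ≈ 17.117
v = -4 - 10*sqrt(293) ≈ -175.17
((-107404 - 96907) + P(135)) - v*(-25) = ((-107404 - 96907) + 135) - (-4 - 10*sqrt(293))*(-25) = (-204311 + 135) - (100 + 250*sqrt(293)) = -204176 + (-100 - 250*sqrt(293)) = -204276 - 250*sqrt(293)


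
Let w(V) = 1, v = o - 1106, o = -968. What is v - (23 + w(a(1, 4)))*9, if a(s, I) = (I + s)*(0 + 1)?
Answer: -2290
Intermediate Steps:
a(s, I) = I + s (a(s, I) = (I + s)*1 = I + s)
v = -2074 (v = -968 - 1106 = -2074)
v - (23 + w(a(1, 4)))*9 = -2074 - (23 + 1)*9 = -2074 - 24*9 = -2074 - 1*216 = -2074 - 216 = -2290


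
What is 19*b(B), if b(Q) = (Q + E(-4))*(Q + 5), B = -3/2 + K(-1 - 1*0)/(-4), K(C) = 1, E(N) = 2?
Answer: 247/16 ≈ 15.438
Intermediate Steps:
B = -7/4 (B = -3/2 + 1/(-4) = -3*½ + 1*(-¼) = -3/2 - ¼ = -7/4 ≈ -1.7500)
b(Q) = (2 + Q)*(5 + Q) (b(Q) = (Q + 2)*(Q + 5) = (2 + Q)*(5 + Q))
19*b(B) = 19*(10 + (-7/4)² + 7*(-7/4)) = 19*(10 + 49/16 - 49/4) = 19*(13/16) = 247/16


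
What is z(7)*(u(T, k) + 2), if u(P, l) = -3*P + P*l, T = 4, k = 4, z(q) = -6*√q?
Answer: -36*√7 ≈ -95.247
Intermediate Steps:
z(7)*(u(T, k) + 2) = (-6*√7)*(4*(-3 + 4) + 2) = (-6*√7)*(4*1 + 2) = (-6*√7)*(4 + 2) = -6*√7*6 = -36*√7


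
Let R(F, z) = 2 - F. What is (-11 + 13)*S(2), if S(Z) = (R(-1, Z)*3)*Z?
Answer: 36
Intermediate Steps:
S(Z) = 9*Z (S(Z) = ((2 - 1*(-1))*3)*Z = ((2 + 1)*3)*Z = (3*3)*Z = 9*Z)
(-11 + 13)*S(2) = (-11 + 13)*(9*2) = 2*18 = 36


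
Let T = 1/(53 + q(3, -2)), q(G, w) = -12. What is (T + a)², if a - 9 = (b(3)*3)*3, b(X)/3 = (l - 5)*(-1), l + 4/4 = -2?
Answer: 85119076/1681 ≈ 50636.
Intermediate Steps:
l = -3 (l = -1 - 2 = -3)
b(X) = 24 (b(X) = 3*((-3 - 5)*(-1)) = 3*(-8*(-1)) = 3*8 = 24)
T = 1/41 (T = 1/(53 - 12) = 1/41 ≈ 0.024390)
a = 225 (a = 9 + (24*3)*3 = 9 + 72*3 = 9 + 216 = 225)
(T + a)² = (1/41 + 225)² = (9226/41)² = 85119076/1681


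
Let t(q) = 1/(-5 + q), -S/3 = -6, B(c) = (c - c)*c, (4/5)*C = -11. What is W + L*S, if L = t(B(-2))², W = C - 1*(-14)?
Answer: 97/100 ≈ 0.97000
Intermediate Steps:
C = -55/4 (C = (5/4)*(-11) = -55/4 ≈ -13.750)
B(c) = 0 (B(c) = 0*c = 0)
S = 18 (S = -3*(-6) = 18)
W = ¼ (W = -55/4 - 1*(-14) = -55/4 + 14 = ¼ ≈ 0.25000)
L = 1/25 (L = (1/(-5 + 0))² = (1/(-5))² = (-⅕)² = 1/25 ≈ 0.040000)
W + L*S = ¼ + (1/25)*18 = ¼ + 18/25 = 97/100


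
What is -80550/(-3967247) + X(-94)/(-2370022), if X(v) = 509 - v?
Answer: 188513022159/9402462669434 ≈ 0.020049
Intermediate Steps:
-80550/(-3967247) + X(-94)/(-2370022) = -80550/(-3967247) + (509 - 1*(-94))/(-2370022) = -80550*(-1/3967247) + (509 + 94)*(-1/2370022) = 80550/3967247 + 603*(-1/2370022) = 80550/3967247 - 603/2370022 = 188513022159/9402462669434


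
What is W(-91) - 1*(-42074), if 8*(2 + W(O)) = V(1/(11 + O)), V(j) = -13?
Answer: 336563/8 ≈ 42070.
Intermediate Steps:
W(O) = -29/8 (W(O) = -2 + (⅛)*(-13) = -2 - 13/8 = -29/8)
W(-91) - 1*(-42074) = -29/8 - 1*(-42074) = -29/8 + 42074 = 336563/8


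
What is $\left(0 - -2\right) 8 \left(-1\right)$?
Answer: $-16$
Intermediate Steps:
$\left(0 - -2\right) 8 \left(-1\right) = \left(0 + 2\right) 8 \left(-1\right) = 2 \cdot 8 \left(-1\right) = 16 \left(-1\right) = -16$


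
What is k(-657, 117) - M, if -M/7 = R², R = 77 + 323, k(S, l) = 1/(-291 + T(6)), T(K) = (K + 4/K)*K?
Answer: 281119999/251 ≈ 1.1200e+6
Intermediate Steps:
T(K) = K*(K + 4/K)
k(S, l) = -1/251 (k(S, l) = 1/(-291 + (4 + 6²)) = 1/(-291 + (4 + 36)) = 1/(-291 + 40) = 1/(-251) = -1/251)
R = 400
M = -1120000 (M = -7*400² = -7*160000 = -1120000)
k(-657, 117) - M = -1/251 - 1*(-1120000) = -1/251 + 1120000 = 281119999/251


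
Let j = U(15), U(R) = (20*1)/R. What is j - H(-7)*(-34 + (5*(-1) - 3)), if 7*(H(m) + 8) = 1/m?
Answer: -7046/21 ≈ -335.52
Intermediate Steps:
H(m) = -8 + 1/(7*m)
U(R) = 20/R
j = 4/3 (j = 20/15 = 20*(1/15) = 4/3 ≈ 1.3333)
j - H(-7)*(-34 + (5*(-1) - 3)) = 4/3 - (-8 + (⅐)/(-7))*(-34 + (5*(-1) - 3)) = 4/3 - (-8 + (⅐)*(-⅐))*(-34 + (-5 - 3)) = 4/3 - (-8 - 1/49)*(-34 - 8) = 4/3 - (-393)*(-42)/49 = 4/3 - 1*2358/7 = 4/3 - 2358/7 = -7046/21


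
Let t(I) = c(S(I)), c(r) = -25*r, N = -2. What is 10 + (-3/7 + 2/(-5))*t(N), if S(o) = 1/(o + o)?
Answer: 135/28 ≈ 4.8214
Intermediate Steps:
S(o) = 1/(2*o)
c(r) = -25*r
t(I) = -25/(2*I)
10 + (-3/7 + 2/(-5))*t(N) = 10 + (-3/7 + 2/(-5))*(-25/2/(-2)) = 10 + (-3*1/7 + 2*(-1/5))*(-25/2*(-1/2)) = 10 + (-3/7 - 2/5)*(25/4) = 10 - 29/35*25/4 = 10 - 145/28 = 135/28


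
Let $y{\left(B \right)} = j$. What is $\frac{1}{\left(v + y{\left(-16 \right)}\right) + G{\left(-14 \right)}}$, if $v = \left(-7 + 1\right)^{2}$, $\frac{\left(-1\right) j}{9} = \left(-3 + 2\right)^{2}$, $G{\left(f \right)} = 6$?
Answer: $\frac{1}{33} \approx 0.030303$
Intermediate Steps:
$j = -9$ ($j = - 9 \left(-3 + 2\right)^{2} = - 9 \left(-1\right)^{2} = \left(-9\right) 1 = -9$)
$v = 36$ ($v = \left(-6\right)^{2} = 36$)
$y{\left(B \right)} = -9$
$\frac{1}{\left(v + y{\left(-16 \right)}\right) + G{\left(-14 \right)}} = \frac{1}{\left(36 - 9\right) + 6} = \frac{1}{27 + 6} = \frac{1}{33}$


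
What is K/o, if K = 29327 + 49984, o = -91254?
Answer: -26437/30418 ≈ -0.86912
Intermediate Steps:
K = 79311
K/o = 79311/(-91254) = 79311*(-1/91254) = -26437/30418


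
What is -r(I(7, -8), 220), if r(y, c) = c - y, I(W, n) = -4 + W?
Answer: -217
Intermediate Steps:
-r(I(7, -8), 220) = -(220 - (-4 + 7)) = -(220 - 1*3) = -(220 - 3) = -1*217 = -217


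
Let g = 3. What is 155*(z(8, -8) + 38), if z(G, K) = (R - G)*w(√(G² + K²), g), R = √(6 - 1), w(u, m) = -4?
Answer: 10850 - 620*√5 ≈ 9463.6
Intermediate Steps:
R = √5 ≈ 2.2361
z(G, K) = -4*√5 + 4*G (z(G, K) = (√5 - G)*(-4) = -4*√5 + 4*G)
155*(z(8, -8) + 38) = 155*((-4*√5 + 4*8) + 38) = 155*((-4*√5 + 32) + 38) = 155*((32 - 4*√5) + 38) = 155*(70 - 4*√5) = 10850 - 620*√5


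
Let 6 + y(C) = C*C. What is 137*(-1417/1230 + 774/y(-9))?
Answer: 7724471/6150 ≈ 1256.0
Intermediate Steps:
y(C) = -6 + C² (y(C) = -6 + C*C = -6 + C²)
137*(-1417/1230 + 774/y(-9)) = 137*(-1417/1230 + 774/(-6 + (-9)²)) = 137*(-1417*1/1230 + 774/(-6 + 81)) = 137*(-1417/1230 + 774/75) = 137*(-1417/1230 + 774*(1/75)) = 137*(-1417/1230 + 258/25) = 137*(56383/6150) = 7724471/6150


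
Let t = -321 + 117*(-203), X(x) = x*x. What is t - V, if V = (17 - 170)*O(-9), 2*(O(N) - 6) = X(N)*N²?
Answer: 957525/2 ≈ 4.7876e+5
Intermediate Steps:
X(x) = x²
O(N) = 6 + N⁴/2 (O(N) = 6 + (N²*N²)/2 = 6 + N⁴/2)
t = -24072 (t = -321 - 23751 = -24072)
V = -1005669/2 (V = (17 - 170)*(6 + (½)*(-9)⁴) = -153*(6 + (½)*6561) = -153*(6 + 6561/2) = -153*6573/2 = -1005669/2 ≈ -5.0283e+5)
t - V = -24072 - 1*(-1005669/2) = -24072 + 1005669/2 = 957525/2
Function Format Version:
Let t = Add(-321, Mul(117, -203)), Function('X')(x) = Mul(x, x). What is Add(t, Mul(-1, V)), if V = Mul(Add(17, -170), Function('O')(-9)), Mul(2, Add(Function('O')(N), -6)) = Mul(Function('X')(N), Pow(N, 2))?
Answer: Rational(957525, 2) ≈ 4.7876e+5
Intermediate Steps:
Function('X')(x) = Pow(x, 2)
Function('O')(N) = Add(6, Mul(Rational(1, 2), Pow(N, 4))) (Function('O')(N) = Add(6, Mul(Rational(1, 2), Mul(Pow(N, 2), Pow(N, 2)))) = Add(6, Mul(Rational(1, 2), Pow(N, 4))))
t = -24072 (t = Add(-321, -23751) = -24072)
V = Rational(-1005669, 2) (V = Mul(Add(17, -170), Add(6, Mul(Rational(1, 2), Pow(-9, 4)))) = Mul(-153, Add(6, Mul(Rational(1, 2), 6561))) = Mul(-153, Add(6, Rational(6561, 2))) = Mul(-153, Rational(6573, 2)) = Rational(-1005669, 2) ≈ -5.0283e+5)
Add(t, Mul(-1, V)) = Add(-24072, Mul(-1, Rational(-1005669, 2))) = Add(-24072, Rational(1005669, 2)) = Rational(957525, 2)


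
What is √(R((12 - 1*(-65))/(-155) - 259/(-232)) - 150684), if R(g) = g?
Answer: I*√48712983487410/17980 ≈ 388.18*I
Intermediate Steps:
√(R((12 - 1*(-65))/(-155) - 259/(-232)) - 150684) = √(((12 - 1*(-65))/(-155) - 259/(-232)) - 150684) = √(((12 + 65)*(-1/155) - 259*(-1/232)) - 150684) = √((77*(-1/155) + 259/232) - 150684) = √((-77/155 + 259/232) - 150684) = √(22281/35960 - 150684) = √(-5418574359/35960) = I*√48712983487410/17980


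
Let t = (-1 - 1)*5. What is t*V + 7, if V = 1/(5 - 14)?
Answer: 73/9 ≈ 8.1111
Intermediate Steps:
t = -10 (t = -2*5 = -10)
V = -1/9 (V = 1/(-9) = -1/9 ≈ -0.11111)
t*V + 7 = -10*(-1/9) + 7 = 10/9 + 7 = 73/9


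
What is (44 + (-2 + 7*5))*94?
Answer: 7238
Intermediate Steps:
(44 + (-2 + 7*5))*94 = (44 + (-2 + 35))*94 = (44 + 33)*94 = 77*94 = 7238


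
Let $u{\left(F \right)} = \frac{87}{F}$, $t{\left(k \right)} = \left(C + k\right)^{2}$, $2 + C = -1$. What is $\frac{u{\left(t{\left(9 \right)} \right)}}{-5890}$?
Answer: $- \frac{29}{70680} \approx -0.0004103$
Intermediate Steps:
$C = -3$ ($C = -2 - 1 = -3$)
$t{\left(k \right)} = \left(-3 + k\right)^{2}$
$\frac{u{\left(t{\left(9 \right)} \right)}}{-5890} = \frac{87 \frac{1}{\left(-3 + 9\right)^{2}}}{-5890} = \frac{87}{6^{2}} \left(- \frac{1}{5890}\right) = \frac{87}{36} \left(- \frac{1}{5890}\right) = 87 \cdot \frac{1}{36} \left(- \frac{1}{5890}\right) = \frac{29}{12} \left(- \frac{1}{5890}\right) = - \frac{29}{70680}$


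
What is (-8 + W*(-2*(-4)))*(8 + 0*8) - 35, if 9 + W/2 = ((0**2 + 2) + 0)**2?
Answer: -739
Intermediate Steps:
W = -10 (W = -18 + 2*((0**2 + 2) + 0)**2 = -18 + 2*((0 + 2) + 0)**2 = -18 + 2*(2 + 0)**2 = -18 + 2*2**2 = -18 + 2*4 = -18 + 8 = -10)
(-8 + W*(-2*(-4)))*(8 + 0*8) - 35 = (-8 - (-20)*(-4))*(8 + 0*8) - 35 = (-8 - 10*8)*(8 + 0) - 35 = (-8 - 80)*8 - 35 = -88*8 - 35 = -704 - 35 = -739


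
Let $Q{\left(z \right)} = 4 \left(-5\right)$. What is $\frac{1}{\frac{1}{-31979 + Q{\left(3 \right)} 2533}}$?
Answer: $-82639$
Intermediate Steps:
$Q{\left(z \right)} = -20$
$\frac{1}{\frac{1}{-31979 + Q{\left(3 \right)} 2533}} = \frac{1}{\frac{1}{-31979 - 50660}} = \frac{1}{\frac{1}{-82639}} = \frac{1}{- \frac{1}{82639}} = -82639$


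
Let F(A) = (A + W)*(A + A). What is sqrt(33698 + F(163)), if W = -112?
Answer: 2*sqrt(12581) ≈ 224.33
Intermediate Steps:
F(A) = 2*A*(-112 + A) (F(A) = (A - 112)*(A + A) = (-112 + A)*(2*A) = 2*A*(-112 + A))
sqrt(33698 + F(163)) = sqrt(33698 + 2*163*(-112 + 163)) = sqrt(33698 + 2*163*51) = sqrt(33698 + 16626) = sqrt(50324) = 2*sqrt(12581)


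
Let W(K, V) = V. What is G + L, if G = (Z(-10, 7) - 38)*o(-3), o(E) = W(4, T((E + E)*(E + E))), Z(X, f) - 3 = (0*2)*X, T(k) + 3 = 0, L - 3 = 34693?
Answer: 34801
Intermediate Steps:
L = 34696 (L = 3 + 34693 = 34696)
T(k) = -3 (T(k) = -3 + 0 = -3)
Z(X, f) = 3 (Z(X, f) = 3 + (0*2)*X = 3 + 0*X = 3 + 0 = 3)
o(E) = -3
G = 105 (G = (3 - 38)*(-3) = -35*(-3) = 105)
G + L = 105 + 34696 = 34801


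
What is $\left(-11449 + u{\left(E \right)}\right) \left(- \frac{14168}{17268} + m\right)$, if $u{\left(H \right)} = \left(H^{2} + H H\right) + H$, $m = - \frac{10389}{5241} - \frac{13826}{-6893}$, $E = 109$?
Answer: $- \frac{514629472964642}{51985620507} \approx -9899.5$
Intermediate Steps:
$m = \frac{283563}{12042071}$ ($m = \left(-10389\right) \frac{1}{5241} - - \frac{13826}{6893} = - \frac{3463}{1747} + \frac{13826}{6893} = \frac{283563}{12042071} \approx 0.023548$)
$u{\left(H \right)} = H + 2 H^{2}$ ($u{\left(H \right)} = \left(H^{2} + H^{2}\right) + H = 2 H^{2} + H = H + 2 H^{2}$)
$\left(-11449 + u{\left(E \right)}\right) \left(- \frac{14168}{17268} + m\right) = \left(-11449 + 109 \left(1 + 2 \cdot 109\right)\right) \left(- \frac{14168}{17268} + \frac{283563}{12042071}\right) = \left(-11449 + 109 \left(1 + 218\right)\right) \left(\left(-14168\right) \frac{1}{17268} + \frac{283563}{12042071}\right) = \left(-11449 + 109 \cdot 219\right) \left(- \frac{3542}{4317} + \frac{283563}{12042071}\right) = \left(-11449 + 23871\right) \left(- \frac{41428874011}{51985620507}\right) = 12422 \left(- \frac{41428874011}{51985620507}\right) = - \frac{514629472964642}{51985620507}$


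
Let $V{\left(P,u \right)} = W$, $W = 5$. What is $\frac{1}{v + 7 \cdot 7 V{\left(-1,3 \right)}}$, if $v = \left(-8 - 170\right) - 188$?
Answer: $- \frac{1}{121} \approx -0.0082645$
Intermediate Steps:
$V{\left(P,u \right)} = 5$
$v = -366$ ($v = -178 - 188 = -366$)
$\frac{1}{v + 7 \cdot 7 V{\left(-1,3 \right)}} = \frac{1}{-366 + 7 \cdot 7 \cdot 5} = \frac{1}{-366 + 49 \cdot 5} = \frac{1}{-366 + 245} = \frac{1}{-121} = - \frac{1}{121}$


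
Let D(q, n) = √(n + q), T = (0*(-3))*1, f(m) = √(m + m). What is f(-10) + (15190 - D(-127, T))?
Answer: 15190 - I*√127 + 2*I*√5 ≈ 15190.0 - 6.7973*I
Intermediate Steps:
f(m) = √2*√m (f(m) = √(2*m) = √2*√m)
T = 0 (T = 0*1 = 0)
f(-10) + (15190 - D(-127, T)) = √2*√(-10) + (15190 - √(0 - 127)) = √2*(I*√10) + (15190 - √(-127)) = 2*I*√5 + (15190 - I*√127) = 15190 - I*√127 + 2*I*√5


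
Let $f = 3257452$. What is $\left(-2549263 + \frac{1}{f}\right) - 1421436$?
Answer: $- \frac{12934361398947}{3257452} \approx -3.9707 \cdot 10^{6}$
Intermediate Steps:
$\left(-2549263 + \frac{1}{f}\right) - 1421436 = \left(-2549263 + \frac{1}{3257452}\right) - 1421436 = - \frac{8304101857875}{3257452} - 1421436 = - \frac{12934361398947}{3257452}$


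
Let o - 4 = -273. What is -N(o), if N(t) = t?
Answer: 269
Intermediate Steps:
o = -269 (o = 4 - 273 = -269)
-N(o) = -1*(-269) = 269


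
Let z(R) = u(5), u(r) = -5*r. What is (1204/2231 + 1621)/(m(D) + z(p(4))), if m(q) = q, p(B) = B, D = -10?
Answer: -723531/15617 ≈ -46.330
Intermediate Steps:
z(R) = -25 (z(R) = -5*5 = -25)
(1204/2231 + 1621)/(m(D) + z(p(4))) = (1204/2231 + 1621)/(-10 - 25) = (1204*(1/2231) + 1621)/(-35) = (1204/2231 + 1621)*(-1/35) = (3617655/2231)*(-1/35) = -723531/15617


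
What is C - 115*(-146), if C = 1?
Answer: 16791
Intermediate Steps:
C - 115*(-146) = 1 - 115*(-146) = 1 + 16790 = 16791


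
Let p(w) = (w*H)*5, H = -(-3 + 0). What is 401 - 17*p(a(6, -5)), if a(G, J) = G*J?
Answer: 8051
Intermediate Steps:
H = 3 (H = -1*(-3) = 3)
p(w) = 15*w (p(w) = (w*3)*5 = (3*w)*5 = 15*w)
401 - 17*p(a(6, -5)) = 401 - 17*15*(6*(-5)) = 401 - 17*15*(-30) = 401 - 17*(-450) = 401 - 1*(-7650) = 401 + 7650 = 8051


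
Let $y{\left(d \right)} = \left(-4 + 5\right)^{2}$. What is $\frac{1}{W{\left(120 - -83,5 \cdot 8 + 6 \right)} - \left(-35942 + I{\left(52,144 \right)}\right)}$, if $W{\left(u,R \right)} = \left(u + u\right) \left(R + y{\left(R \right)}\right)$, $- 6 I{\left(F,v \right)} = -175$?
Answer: $\frac{6}{329969} \approx 1.8184 \cdot 10^{-5}$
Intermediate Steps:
$I{\left(F,v \right)} = \frac{175}{6}$ ($I{\left(F,v \right)} = \left(- \frac{1}{6}\right) \left(-175\right) = \frac{175}{6}$)
$y{\left(d \right)} = 1$ ($y{\left(d \right)} = 1^{2} = 1$)
$W{\left(u,R \right)} = 2 u \left(1 + R\right)$ ($W{\left(u,R \right)} = \left(u + u\right) \left(R + 1\right) = 2 u \left(1 + R\right)$)
$\frac{1}{W{\left(120 - -83,5 \cdot 8 + 6 \right)} - \left(-35942 + I{\left(52,144 \right)}\right)} = \frac{1}{2 \left(120 - -83\right) \left(1 + \left(5 \cdot 8 + 6\right)\right) + \left(35942 - \frac{175}{6}\right)} = \frac{1}{2 \left(120 + 83\right) \left(1 + \left(40 + 6\right)\right) + \left(35942 - \frac{175}{6}\right)} = \frac{1}{2 \cdot 203 \left(1 + 46\right) + \frac{215477}{6}} = \frac{1}{2 \cdot 203 \cdot 47 + \frac{215477}{6}} = \frac{1}{19082 + \frac{215477}{6}} = \frac{1}{\frac{329969}{6}} = \frac{6}{329969}$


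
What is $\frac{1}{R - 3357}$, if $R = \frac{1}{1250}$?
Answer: $- \frac{1250}{4196249} \approx -0.00029788$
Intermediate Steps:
$R = \frac{1}{1250} \approx 0.0008$
$\frac{1}{R - 3357} = \frac{1}{\frac{1}{1250} - 3357} = \frac{1}{- \frac{4196249}{1250}} = - \frac{1250}{4196249}$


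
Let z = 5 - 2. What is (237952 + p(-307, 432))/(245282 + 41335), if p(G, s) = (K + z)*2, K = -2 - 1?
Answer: 237952/286617 ≈ 0.83021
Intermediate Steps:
K = -3
z = 3
p(G, s) = 0 (p(G, s) = (-3 + 3)*2 = 0*2 = 0)
(237952 + p(-307, 432))/(245282 + 41335) = (237952 + 0)/(245282 + 41335) = 237952/286617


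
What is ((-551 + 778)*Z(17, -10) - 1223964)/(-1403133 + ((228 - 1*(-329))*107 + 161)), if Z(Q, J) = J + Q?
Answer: 1222375/1343373 ≈ 0.90993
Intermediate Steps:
((-551 + 778)*Z(17, -10) - 1223964)/(-1403133 + ((228 - 1*(-329))*107 + 161)) = ((-551 + 778)*(-10 + 17) - 1223964)/(-1403133 + ((228 - 1*(-329))*107 + 161)) = (227*7 - 1223964)/(-1403133 + ((228 + 329)*107 + 161)) = (1589 - 1223964)/(-1403133 + (557*107 + 161)) = -1222375/(-1403133 + (59599 + 161)) = -1222375/(-1403133 + 59760) = -1222375/(-1343373) = -1222375*(-1/1343373) = 1222375/1343373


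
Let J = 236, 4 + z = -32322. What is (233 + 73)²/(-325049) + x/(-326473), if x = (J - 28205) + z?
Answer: -10970796373/106119722177 ≈ -0.10338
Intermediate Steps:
z = -32326 (z = -4 - 32322 = -32326)
x = -60295 (x = (236 - 28205) - 32326 = -27969 - 32326 = -60295)
(233 + 73)²/(-325049) + x/(-326473) = (233 + 73)²/(-325049) - 60295/(-326473) = 306²*(-1/325049) - 60295*(-1/326473) = 93636*(-1/325049) + 60295/326473 = -93636/325049 + 60295/326473 = -10970796373/106119722177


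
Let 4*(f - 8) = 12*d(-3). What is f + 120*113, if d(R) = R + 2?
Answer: 13565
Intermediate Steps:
d(R) = 2 + R
f = 5 (f = 8 + (12*(2 - 3))/4 = 8 + (12*(-1))/4 = 8 + (¼)*(-12) = 8 - 3 = 5)
f + 120*113 = 5 + 120*113 = 5 + 13560 = 13565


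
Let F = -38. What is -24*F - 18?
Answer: 894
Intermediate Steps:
-24*F - 18 = -24*(-38) - 18 = 912 - 18 = 894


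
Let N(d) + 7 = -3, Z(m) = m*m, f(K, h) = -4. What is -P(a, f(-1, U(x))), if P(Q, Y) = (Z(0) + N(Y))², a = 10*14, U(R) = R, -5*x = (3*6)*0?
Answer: -100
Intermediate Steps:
x = 0 (x = -3*6*0/5 = -18*0/5 = -⅕*0 = 0)
a = 140
Z(m) = m²
N(d) = -10 (N(d) = -7 - 3 = -10)
P(Q, Y) = 100 (P(Q, Y) = (0² - 10)² = (0 - 10)² = (-10)² = 100)
-P(a, f(-1, U(x))) = -1*100 = -100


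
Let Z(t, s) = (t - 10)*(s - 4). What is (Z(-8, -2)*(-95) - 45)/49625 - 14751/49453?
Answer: -248326308/490821025 ≈ -0.50594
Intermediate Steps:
Z(t, s) = (-10 + t)*(-4 + s)
(Z(-8, -2)*(-95) - 45)/49625 - 14751/49453 = ((40 - 10*(-2) - 4*(-8) - 2*(-8))*(-95) - 45)/49625 - 14751/49453 = ((40 + 20 + 32 + 16)*(-95) - 45)*(1/49625) - 14751*1/49453 = (108*(-95) - 45)*(1/49625) - 14751/49453 = (-10260 - 45)*(1/49625) - 14751/49453 = -10305*1/49625 - 14751/49453 = -2061/9925 - 14751/49453 = -248326308/490821025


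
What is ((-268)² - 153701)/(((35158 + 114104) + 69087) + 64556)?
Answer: -81877/282905 ≈ -0.28942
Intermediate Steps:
((-268)² - 153701)/(((35158 + 114104) + 69087) + 64556) = (71824 - 153701)/((149262 + 69087) + 64556) = -81877/(218349 + 64556) = -81877/282905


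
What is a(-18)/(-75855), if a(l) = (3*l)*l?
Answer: -324/25285 ≈ -0.012814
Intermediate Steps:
a(l) = 3*l**2
a(-18)/(-75855) = (3*(-18)**2)/(-75855) = (3*324)*(-1/75855) = 972*(-1/75855) = -324/25285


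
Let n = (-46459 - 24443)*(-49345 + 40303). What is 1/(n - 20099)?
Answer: 1/641075785 ≈ 1.5599e-9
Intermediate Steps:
n = 641095884 (n = -70902*(-9042) = 641095884)
1/(n - 20099) = 1/(641095884 - 20099) = 1/641075785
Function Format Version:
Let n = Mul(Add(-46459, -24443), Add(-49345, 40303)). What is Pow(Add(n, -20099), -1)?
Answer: Rational(1, 641075785) ≈ 1.5599e-9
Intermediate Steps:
n = 641095884 (n = Mul(-70902, -9042) = 641095884)
Pow(Add(n, -20099), -1) = Pow(Add(641095884, -20099), -1) = Pow(641075785, -1) = Rational(1, 641075785)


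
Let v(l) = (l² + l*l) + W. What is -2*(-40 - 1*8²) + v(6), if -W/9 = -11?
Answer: 379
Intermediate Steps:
W = 99 (W = -9*(-11) = 99)
v(l) = 99 + 2*l² (v(l) = (l² + l*l) + 99 = (l² + l²) + 99 = 2*l² + 99 = 99 + 2*l²)
-2*(-40 - 1*8²) + v(6) = -2*(-40 - 1*8²) + (99 + 2*6²) = -2*(-40 - 1*64) + (99 + 2*36) = -2*(-40 - 64) + (99 + 72) = -2*(-104) + 171 = 208 + 171 = 379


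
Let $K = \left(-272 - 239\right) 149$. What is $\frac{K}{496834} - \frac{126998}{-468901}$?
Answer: $\frac{27395271093}{232965959434} \approx 0.11759$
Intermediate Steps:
$K = -76139$ ($K = \left(-511\right) 149 = -76139$)
$\frac{K}{496834} - \frac{126998}{-468901} = - \frac{76139}{496834} - \frac{126998}{-468901} = \left(-76139\right) \frac{1}{496834} - - \frac{126998}{468901} = - \frac{76139}{496834} + \frac{126998}{468901} = \frac{27395271093}{232965959434}$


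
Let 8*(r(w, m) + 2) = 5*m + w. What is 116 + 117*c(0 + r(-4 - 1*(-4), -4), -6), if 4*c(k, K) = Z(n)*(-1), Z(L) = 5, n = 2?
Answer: -121/4 ≈ -30.250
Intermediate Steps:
r(w, m) = -2 + w/8 + 5*m/8 (r(w, m) = -2 + (5*m + w)/8 = -2 + (w + 5*m)/8 = -2 + (w/8 + 5*m/8) = -2 + w/8 + 5*m/8)
c(k, K) = -5/4 (c(k, K) = (5*(-1))/4 = (¼)*(-5) = -5/4)
116 + 117*c(0 + r(-4 - 1*(-4), -4), -6) = 116 + 117*(-5/4) = 116 - 585/4 = -121/4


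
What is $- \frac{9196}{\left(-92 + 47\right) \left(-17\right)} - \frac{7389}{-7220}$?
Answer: $- \frac{12148507}{1104660} \approx -10.998$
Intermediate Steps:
$- \frac{9196}{\left(-92 + 47\right) \left(-17\right)} - \frac{7389}{-7220} = - \frac{9196}{\left(-45\right) \left(-17\right)} - - \frac{7389}{7220} = - \frac{9196}{765} + \frac{7389}{7220} = - \frac{12148507}{1104660}$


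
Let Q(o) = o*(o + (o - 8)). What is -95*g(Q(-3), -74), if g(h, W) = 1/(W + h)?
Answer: 95/32 ≈ 2.9688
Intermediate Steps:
Q(o) = o*(-8 + 2*o) (Q(o) = o*(o + (-8 + o)) = o*(-8 + 2*o))
-95*g(Q(-3), -74) = -95/(-74 + 2*(-3)*(-4 - 3)) = -95/(-74 + 2*(-3)*(-7)) = -95/(-74 + 42) = -95/(-32) = -95*(-1/32) = 95/32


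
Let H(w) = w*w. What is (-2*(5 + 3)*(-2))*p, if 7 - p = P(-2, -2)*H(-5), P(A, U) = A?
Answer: 1824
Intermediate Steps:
H(w) = w**2
p = 57 (p = 7 - (-2)*(-5)**2 = 7 - (-2)*25 = 7 - 1*(-50) = 7 + 50 = 57)
(-2*(5 + 3)*(-2))*p = -2*(5 + 3)*(-2)*57 = -16*(-2)*57 = -2*(-16)*57 = 32*57 = 1824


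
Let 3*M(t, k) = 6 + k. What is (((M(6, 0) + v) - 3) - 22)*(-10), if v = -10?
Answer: 330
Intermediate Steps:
M(t, k) = 2 + k/3 (M(t, k) = (6 + k)/3 = 2 + k/3)
(((M(6, 0) + v) - 3) - 22)*(-10) = ((((2 + (⅓)*0) - 10) - 3) - 22)*(-10) = ((((2 + 0) - 10) - 3) - 22)*(-10) = (((2 - 10) - 3) - 22)*(-10) = ((-8 - 3) - 22)*(-10) = (-11 - 22)*(-10) = -33*(-10) = 330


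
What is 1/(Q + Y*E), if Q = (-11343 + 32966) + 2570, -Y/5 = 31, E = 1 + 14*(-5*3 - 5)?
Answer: 1/67438 ≈ 1.4828e-5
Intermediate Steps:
E = -279 (E = 1 + 14*(-15 - 5) = 1 + 14*(-20) = 1 - 280 = -279)
Y = -155 (Y = -5*31 = -155)
Q = 24193 (Q = 21623 + 2570 = 24193)
1/(Q + Y*E) = 1/(24193 - 155*(-279)) = 1/(24193 + 43245) = 1/67438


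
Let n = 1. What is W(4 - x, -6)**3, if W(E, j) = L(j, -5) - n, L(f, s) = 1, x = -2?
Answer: 0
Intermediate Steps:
W(E, j) = 0 (W(E, j) = 1 - 1*1 = 1 - 1 = 0)
W(4 - x, -6)**3 = 0**3 = 0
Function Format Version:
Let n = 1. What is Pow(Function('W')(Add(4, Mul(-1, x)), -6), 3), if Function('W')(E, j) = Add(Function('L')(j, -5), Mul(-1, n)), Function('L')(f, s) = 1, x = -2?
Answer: 0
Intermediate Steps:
Function('W')(E, j) = 0 (Function('W')(E, j) = Add(1, Mul(-1, 1)) = Add(1, -1) = 0)
Pow(Function('W')(Add(4, Mul(-1, x)), -6), 3) = Pow(0, 3) = 0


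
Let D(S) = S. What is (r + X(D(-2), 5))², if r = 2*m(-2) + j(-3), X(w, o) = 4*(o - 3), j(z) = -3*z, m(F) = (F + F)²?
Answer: 2401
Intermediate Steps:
m(F) = 4*F² (m(F) = (2*F)² = 4*F²)
X(w, o) = -12 + 4*o (X(w, o) = 4*(-3 + o) = -12 + 4*o)
r = 41 (r = 2*(4*(-2)²) - 3*(-3) = 2*(4*4) + 9 = 2*16 + 9 = 32 + 9 = 41)
(r + X(D(-2), 5))² = (41 + (-12 + 4*5))² = (41 + (-12 + 20))² = (41 + 8)² = 49² = 2401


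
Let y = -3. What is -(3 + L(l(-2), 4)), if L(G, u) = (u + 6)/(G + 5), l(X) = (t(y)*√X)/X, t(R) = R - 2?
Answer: (-3*√2 + 10*I)/(√2 - 2*I) ≈ -4.3333 + 0.94281*I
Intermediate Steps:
t(R) = -2 + R
l(X) = -5/√X (l(X) = ((-2 - 3)*√X)/X = (-5*√X)/X = -5/√X)
L(G, u) = (6 + u)/(5 + G)
-(3 + L(l(-2), 4)) = -(3 + (6 + 4)/(5 - (-5)*I*√2/2)) = -(3 + 10/(5 - (-5)*I*√2/2)) = -(3 + 10/(5 + 5*I*√2/2)) = -3 - 10/(5 + 5*I*√2/2)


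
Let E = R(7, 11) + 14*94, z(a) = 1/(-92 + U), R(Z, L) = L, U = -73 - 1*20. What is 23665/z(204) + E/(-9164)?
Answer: -40120222427/9164 ≈ -4.3780e+6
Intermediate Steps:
U = -93 (U = -73 - 20 = -93)
z(a) = -1/185 (z(a) = 1/(-92 - 93) = 1/(-185) = -1/185)
E = 1327 (E = 11 + 14*94 = 11 + 1316 = 1327)
23665/z(204) + E/(-9164) = 23665/(-1/185) + 1327/(-9164) = 23665*(-185) + 1327*(-1/9164) = -4378025 - 1327/9164 = -40120222427/9164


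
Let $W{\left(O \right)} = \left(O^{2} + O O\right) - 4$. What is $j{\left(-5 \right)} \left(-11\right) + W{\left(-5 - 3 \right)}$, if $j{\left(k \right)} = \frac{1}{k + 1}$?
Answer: $\frac{507}{4} \approx 126.75$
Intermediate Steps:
$j{\left(k \right)} = \frac{1}{1 + k}$
$W{\left(O \right)} = -4 + 2 O^{2}$ ($W{\left(O \right)} = \left(O^{2} + O^{2}\right) - 4 = 2 O^{2} - 4 = -4 + 2 O^{2}$)
$j{\left(-5 \right)} \left(-11\right) + W{\left(-5 - 3 \right)} = \frac{1}{1 - 5} \left(-11\right) - \left(4 - 2 \left(-5 - 3\right)^{2}\right) = \frac{1}{-4} \left(-11\right) - \left(4 - 2 \left(-5 - 3\right)^{2}\right) = \left(- \frac{1}{4}\right) \left(-11\right) - \left(4 - 2 \left(-8\right)^{2}\right) = \frac{11}{4} + \left(-4 + 2 \cdot 64\right) = \frac{11}{4} + \left(-4 + 128\right) = \frac{11}{4} + 124 = \frac{507}{4}$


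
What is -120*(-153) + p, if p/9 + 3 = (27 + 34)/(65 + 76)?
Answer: 861834/47 ≈ 18337.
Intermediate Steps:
p = -1086/47 (p = -27 + 9*((27 + 34)/(65 + 76)) = -27 + 9*(61/141) = -27 + 183/47 = -1086/47 ≈ -23.106)
-120*(-153) + p = -120*(-153) - 1086/47 = 18360 - 1086/47 = 861834/47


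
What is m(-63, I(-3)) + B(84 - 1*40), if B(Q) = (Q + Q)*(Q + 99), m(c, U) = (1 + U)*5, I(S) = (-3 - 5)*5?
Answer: 12389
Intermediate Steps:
I(S) = -40 (I(S) = -8*5 = -40)
m(c, U) = 5 + 5*U
B(Q) = 2*Q*(99 + Q) (B(Q) = (2*Q)*(99 + Q) = 2*Q*(99 + Q))
m(-63, I(-3)) + B(84 - 1*40) = (5 + 5*(-40)) + 2*(84 - 1*40)*(99 + (84 - 1*40)) = (5 - 200) + 2*(84 - 40)*(99 + (84 - 40)) = -195 + 2*44*(99 + 44) = -195 + 2*44*143 = -195 + 12584 = 12389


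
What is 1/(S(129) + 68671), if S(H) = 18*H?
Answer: 1/70993 ≈ 1.4086e-5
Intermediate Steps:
1/(S(129) + 68671) = 1/(18*129 + 68671) = 1/(2322 + 68671) = 1/70993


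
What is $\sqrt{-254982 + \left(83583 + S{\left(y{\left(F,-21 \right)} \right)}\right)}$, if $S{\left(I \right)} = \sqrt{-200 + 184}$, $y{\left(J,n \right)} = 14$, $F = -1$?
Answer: $\sqrt{-171399 + 4 i} \approx 0.005 + 414.0 i$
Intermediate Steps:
$S{\left(I \right)} = 4 i$ ($S{\left(I \right)} = \sqrt{-16} = 4 i$)
$\sqrt{-254982 + \left(83583 + S{\left(y{\left(F,-21 \right)} \right)}\right)} = \sqrt{-254982 + \left(83583 + 4 i\right)} = \sqrt{-171399 + 4 i}$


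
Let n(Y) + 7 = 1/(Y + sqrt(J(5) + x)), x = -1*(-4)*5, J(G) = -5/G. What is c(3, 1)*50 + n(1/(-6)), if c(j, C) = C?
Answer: 29375/683 + 36*sqrt(19)/683 ≈ 43.239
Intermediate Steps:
x = 20 (x = 4*5 = 20)
n(Y) = -7 + 1/(Y + sqrt(19)) (n(Y) = -7 + 1/(Y + sqrt(-5/5 + 20)) = -7 + 1/(Y + sqrt(-5*1/5 + 20)) = -7 + 1/(Y + sqrt(-1 + 20)) = -7 + 1/(Y + sqrt(19)))
c(3, 1)*50 + n(1/(-6)) = 1*50 + (1 - 7/(-6) - 7*sqrt(19))/(1/(-6) + sqrt(19)) = 50 + (1 - 7*(-1)/6 - 7*sqrt(19))/(1*(-1/6) + sqrt(19)) = 50 + (1 - 7*(-1/6) - 7*sqrt(19))/(-1/6 + sqrt(19)) = 50 + (1 + 7/6 - 7*sqrt(19))/(-1/6 + sqrt(19)) = 50 + (13/6 - 7*sqrt(19))/(-1/6 + sqrt(19))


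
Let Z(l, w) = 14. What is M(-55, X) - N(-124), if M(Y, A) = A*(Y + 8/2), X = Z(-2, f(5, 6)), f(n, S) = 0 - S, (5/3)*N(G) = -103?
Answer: -3261/5 ≈ -652.20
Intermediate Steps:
N(G) = -309/5 (N(G) = (3/5)*(-103) = -309/5)
f(n, S) = -S
X = 14
M(Y, A) = A*(4 + Y) (M(Y, A) = A*(Y + 8*(1/2)) = A*(Y + 4) = A*(4 + Y))
M(-55, X) - N(-124) = 14*(4 - 55) - 1*(-309/5) = 14*(-51) + 309/5 = -714 + 309/5 = -3261/5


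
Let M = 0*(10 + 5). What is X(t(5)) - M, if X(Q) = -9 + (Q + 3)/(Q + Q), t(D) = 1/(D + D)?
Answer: 13/2 ≈ 6.5000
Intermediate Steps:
t(D) = 1/(2*D)
M = 0 (M = 0*15 = 0)
X(Q) = -9 + (3 + Q)/(2*Q) (X(Q) = -9 + (3 + Q)/((2*Q)) = -9 + (3 + Q)*(1/(2*Q)) = -9 + (3 + Q)/(2*Q))
X(t(5)) - M = (3 - 17/(2*5))/(2*(((½)/5))) - 1*0 = (3 - 17/(2*5))/(2*(((½)*(⅕)))) + 0 = (3 - 17*⅒)/(2*(⅒)) + 0 = (½)*10*(3 - 17/10) + 0 = (½)*10*(13/10) + 0 = 13/2 + 0 = 13/2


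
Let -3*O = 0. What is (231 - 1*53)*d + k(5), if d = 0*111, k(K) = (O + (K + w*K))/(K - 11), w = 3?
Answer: -10/3 ≈ -3.3333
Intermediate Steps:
O = 0 (O = -1/3*0 = 0)
k(K) = 4*K/(-11 + K) (k(K) = (0 + (K + 3*K))/(K - 11) = (0 + 4*K)/(-11 + K) = (4*K)/(-11 + K) = 4*K/(-11 + K))
d = 0
(231 - 1*53)*d + k(5) = (231 - 1*53)*0 + 4*5/(-11 + 5) = (231 - 53)*0 + 4*5/(-6) = 178*0 + 4*5*(-1/6) = 0 - 10/3 = -10/3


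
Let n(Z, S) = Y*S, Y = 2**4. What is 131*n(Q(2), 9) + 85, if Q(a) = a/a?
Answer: 18949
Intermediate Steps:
Q(a) = 1
Y = 16
n(Z, S) = 16*S
131*n(Q(2), 9) + 85 = 131*(16*9) + 85 = 131*144 + 85 = 18864 + 85 = 18949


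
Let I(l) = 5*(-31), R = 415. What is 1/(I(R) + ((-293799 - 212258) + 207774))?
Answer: -1/298438 ≈ -3.3508e-6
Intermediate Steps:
I(l) = -155
1/(I(R) + ((-293799 - 212258) + 207774)) = 1/(-155 + ((-293799 - 212258) + 207774)) = 1/(-155 + (-506057 + 207774)) = 1/(-155 - 298283) = 1/(-298438) = -1/298438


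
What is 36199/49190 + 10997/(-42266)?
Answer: 35323018/74252305 ≈ 0.47572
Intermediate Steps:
36199/49190 + 10997/(-42266) = 36199*(1/49190) + 10997*(-1/42266) = 36199/49190 - 1571/6038 = 35323018/74252305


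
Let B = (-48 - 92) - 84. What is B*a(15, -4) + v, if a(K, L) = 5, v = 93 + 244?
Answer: -783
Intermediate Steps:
v = 337
B = -224 (B = -140 - 84 = -224)
B*a(15, -4) + v = -224*5 + 337 = -1120 + 337 = -783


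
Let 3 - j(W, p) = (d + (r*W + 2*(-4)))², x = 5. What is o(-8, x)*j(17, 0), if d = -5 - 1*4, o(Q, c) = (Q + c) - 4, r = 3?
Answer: 8071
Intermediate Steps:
o(Q, c) = -4 + Q + c
d = -9 (d = -5 - 4 = -9)
j(W, p) = 3 - (-17 + 3*W)² (j(W, p) = 3 - (-9 + (3*W + 2*(-4)))² = 3 - (-9 + (3*W - 8))² = 3 - (-9 + (-8 + 3*W))² = 3 - (-17 + 3*W)²)
o(-8, x)*j(17, 0) = (-4 - 8 + 5)*(3 - (-17 + 3*17)²) = -7*(3 - (-17 + 51)²) = -7*(3 - 1*34²) = -7*(3 - 1*1156) = -7*(3 - 1156) = -7*(-1153) = 8071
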